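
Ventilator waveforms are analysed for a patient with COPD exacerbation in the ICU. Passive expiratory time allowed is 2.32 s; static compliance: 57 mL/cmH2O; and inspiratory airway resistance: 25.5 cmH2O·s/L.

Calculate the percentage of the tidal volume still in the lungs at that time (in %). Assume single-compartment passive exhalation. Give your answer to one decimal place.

τ = R × C = 25.5 × 57 mL/cmH2O = 25.5 × 0.057 L/cmH2O = 1.454 s.
Passive exhalation: V(t)/V₀ = e^(−t/τ) = e^(−2.32/1.454) = 0.2028.
Fraction remaining = 0.2028 → 20.28%.

20.3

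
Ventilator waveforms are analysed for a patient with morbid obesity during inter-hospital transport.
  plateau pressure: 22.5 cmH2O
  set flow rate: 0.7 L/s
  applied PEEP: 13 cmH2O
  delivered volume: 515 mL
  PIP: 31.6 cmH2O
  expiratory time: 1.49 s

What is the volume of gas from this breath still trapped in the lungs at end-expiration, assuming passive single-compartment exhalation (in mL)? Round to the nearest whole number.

R = (PIP − Pplat)/V̇ = (31.6 − 22.5) / 0.7 = 9.1/0.7 = 13.0 cmH2O·s/L.
C = Vt/(Pplat − PEEP) = 515.0 / (22.5 − 13) = 515.0/9.5 = 54.211 mL/cmH2O.
τ = R × C = 13.0 × 0.05421 L/cmH2O = 0.7047 s.
Fraction remaining = e^(−Te/τ) = e^(−1.49/0.7047) = 0.1207.
Trapped volume = 515.0 × 0.1207 = 62.161 mL.

62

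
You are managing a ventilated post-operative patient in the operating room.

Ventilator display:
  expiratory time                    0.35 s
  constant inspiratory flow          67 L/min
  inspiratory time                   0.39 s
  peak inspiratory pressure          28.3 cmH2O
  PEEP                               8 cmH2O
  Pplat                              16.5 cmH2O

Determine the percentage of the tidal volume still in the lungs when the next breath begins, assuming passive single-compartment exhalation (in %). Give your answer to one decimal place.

Flow: 67 L/min ÷ 60 = 1.1167 L/s.
Vt = flow × Ti = 1.1167 L/s × 0.39 s × 1000 mL/L = 435.51 mL.
R = (PIP − Pplat)/V̇ = (28.3 − 16.5) / 1.1167 = 11.8/1.1167 = 10.567 cmH2O·s/L.
C = Vt/(Pplat − PEEP) = 435.51 / (16.5 − 8) = 435.51/8.5 = 51.236 mL/cmH2O.
τ = R × C = 10.567 × 0.05124 L/cmH2O = 0.5415 s.
Fraction remaining at end-expiration = e^(−Te/τ) = e^(−0.35/0.5415) = 0.524 → 52.4%.

52.4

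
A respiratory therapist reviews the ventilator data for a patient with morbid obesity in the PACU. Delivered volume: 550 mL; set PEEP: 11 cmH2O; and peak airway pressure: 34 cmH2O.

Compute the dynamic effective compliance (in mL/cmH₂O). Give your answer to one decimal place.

23.9

Dynamic compliance = Vt / (PIP − PEEP) = 550 / (34 − 11) = 550 / 23.0 = 23.913 mL/cmH2O.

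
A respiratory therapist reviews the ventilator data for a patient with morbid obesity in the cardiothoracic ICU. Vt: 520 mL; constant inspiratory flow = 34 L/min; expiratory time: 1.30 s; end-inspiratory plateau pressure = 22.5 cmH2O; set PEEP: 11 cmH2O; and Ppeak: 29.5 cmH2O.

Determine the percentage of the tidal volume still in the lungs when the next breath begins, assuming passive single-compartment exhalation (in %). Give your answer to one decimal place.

9.8

Flow: 34 L/min ÷ 60 = 0.5667 L/s.
R = (PIP − Pplat)/V̇ = (29.5 − 22.5) / 0.5667 = 7.0/0.5667 = 12.352 cmH2O·s/L.
C = Vt/(Pplat − PEEP) = 520.0 / (22.5 − 11) = 520.0/11.5 = 45.217 mL/cmH2O.
τ = R × C = 12.352 × 0.04522 L/cmH2O = 0.5586 s.
Fraction remaining at end-expiration = e^(−Te/τ) = e^(−1.30/0.5586) = 0.09756 → 9.756%.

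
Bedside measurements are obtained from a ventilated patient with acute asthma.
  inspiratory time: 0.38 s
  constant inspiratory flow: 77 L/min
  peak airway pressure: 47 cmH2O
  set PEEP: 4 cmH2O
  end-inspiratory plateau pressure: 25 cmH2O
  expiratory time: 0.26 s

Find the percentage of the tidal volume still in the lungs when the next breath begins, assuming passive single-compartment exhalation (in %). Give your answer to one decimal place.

52.0

Flow: 77 L/min ÷ 60 = 1.2833 L/s.
Vt = flow × Ti = 1.2833 L/s × 0.38 s × 1000 mL/L = 487.65 mL.
R = (PIP − Pplat)/V̇ = (47 − 25) / 1.2833 = 22.0/1.2833 = 17.143 cmH2O·s/L.
C = Vt/(Pplat − PEEP) = 487.65 / (25 − 4) = 487.65/21.0 = 23.221 mL/cmH2O.
τ = R × C = 17.143 × 0.02322 L/cmH2O = 0.3981 s.
Fraction remaining at end-expiration = e^(−Te/τ) = e^(−0.26/0.3981) = 0.5204 → 52.04%.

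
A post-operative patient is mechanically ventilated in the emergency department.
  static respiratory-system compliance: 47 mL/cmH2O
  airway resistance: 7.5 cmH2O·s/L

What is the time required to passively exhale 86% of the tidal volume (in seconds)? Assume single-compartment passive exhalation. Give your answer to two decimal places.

0.69

τ = R × C = 7.5 × 47 mL/cmH2O = 7.5 × 0.047 L/cmH2O = 0.3525 s.
Exhaled fraction f = 1 − e^(−t/τ) → t = −τ·ln(1 − f) = −0.3525·ln(0.14) = 0.6931 s.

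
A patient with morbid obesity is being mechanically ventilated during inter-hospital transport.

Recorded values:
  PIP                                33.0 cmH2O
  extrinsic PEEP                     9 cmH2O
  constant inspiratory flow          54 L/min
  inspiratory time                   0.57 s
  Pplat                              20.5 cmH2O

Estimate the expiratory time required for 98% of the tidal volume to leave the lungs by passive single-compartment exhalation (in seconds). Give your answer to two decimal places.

2.42

Flow: 54 L/min ÷ 60 = 0.9 L/s.
Vt = flow × Ti = 0.9 L/s × 0.57 s × 1000 mL/L = 513.0 mL.
R = (PIP − Pplat)/V̇ = (33.0 − 20.5) / 0.9 = 12.5/0.9 = 13.889 cmH2O·s/L.
C = Vt/(Pplat − PEEP) = 513.0 / (20.5 − 9) = 513.0/11.5 = 44.609 mL/cmH2O.
τ = R × C = 13.889 × 0.04461 L/cmH2O = 0.6196 s.
t = −τ·ln(1 − 0.98) = −0.6196·ln(0.02) = 2.424 s.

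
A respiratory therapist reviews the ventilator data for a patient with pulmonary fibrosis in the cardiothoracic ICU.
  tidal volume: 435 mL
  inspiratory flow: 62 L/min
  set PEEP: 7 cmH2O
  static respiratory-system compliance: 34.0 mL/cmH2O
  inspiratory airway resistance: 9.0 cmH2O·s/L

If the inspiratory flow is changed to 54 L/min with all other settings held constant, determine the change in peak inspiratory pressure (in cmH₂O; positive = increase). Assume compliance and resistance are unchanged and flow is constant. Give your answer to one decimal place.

-1.2

Flow: 62 L/min ÷ 60 = 1.0333 L/s.
New flow: 54 L/min ÷ 60 = 0.9 L/s.
PIP = Vt/C + R·V̇ + PEEP (constant-flow equation of motion).
Only the resistive term changes: ΔPIP = R × ΔV̇ = 9.0 × (0.9 − 1.0333) = 9.0 × -0.1333 = -1.2 cmH2O.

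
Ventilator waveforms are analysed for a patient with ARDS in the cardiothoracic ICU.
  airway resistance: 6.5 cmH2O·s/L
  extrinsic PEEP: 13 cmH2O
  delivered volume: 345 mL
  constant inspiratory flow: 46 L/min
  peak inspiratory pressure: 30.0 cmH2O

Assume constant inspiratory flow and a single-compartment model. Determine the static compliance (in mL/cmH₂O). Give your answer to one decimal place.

Flow: 46 L/min ÷ 60 = 0.7667 L/s.
Equation of motion (constant flow): PIP = Vt/C + R·V̇ + PEEP.
Vt/C = PIP − R·V̇ − PEEP = 30.0 − 6.5×0.7667 − 13 = 30.0 − 4.984 − 13 = 12.016 cmH2O.
C = Vt / 12.016 = 345 / 12.016 = 28.712 mL/cmH2O.

28.7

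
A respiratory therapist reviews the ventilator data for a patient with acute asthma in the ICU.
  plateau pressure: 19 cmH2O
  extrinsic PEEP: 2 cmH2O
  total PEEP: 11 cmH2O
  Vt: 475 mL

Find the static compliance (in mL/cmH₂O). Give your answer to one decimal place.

End-expiratory occlusion gives total PEEP = 11 cmH2O (intrinsic PEEP = 11 − 2 = 9). Use total PEEP for the elastic gradient.
Cstat = Vt / (Pplat − PEEPtotal) = 475 / (19 − 11) = 475 / 8.0 = 59.375 mL/cmH2O.

59.4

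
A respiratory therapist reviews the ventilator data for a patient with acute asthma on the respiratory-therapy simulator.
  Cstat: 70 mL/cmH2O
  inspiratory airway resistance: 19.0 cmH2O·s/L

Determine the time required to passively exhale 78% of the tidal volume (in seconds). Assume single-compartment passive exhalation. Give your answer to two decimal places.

2.01

τ = R × C = 19.0 × 70 mL/cmH2O = 19.0 × 0.070 L/cmH2O = 1.33 s.
Exhaled fraction f = 1 − e^(−t/τ) → t = −τ·ln(1 − f) = −1.33·ln(0.22) = 2.014 s.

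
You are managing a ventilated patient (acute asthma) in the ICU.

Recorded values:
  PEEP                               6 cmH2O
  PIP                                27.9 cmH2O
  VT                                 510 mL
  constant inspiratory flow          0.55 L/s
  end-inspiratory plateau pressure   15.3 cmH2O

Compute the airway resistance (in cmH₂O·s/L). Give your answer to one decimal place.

22.9

Raw = (PIP − Pplat) / flow = (27.9 − 15.3) / 0.55 = 12.6 / 0.55 = 22.909 cmH2O·s/L.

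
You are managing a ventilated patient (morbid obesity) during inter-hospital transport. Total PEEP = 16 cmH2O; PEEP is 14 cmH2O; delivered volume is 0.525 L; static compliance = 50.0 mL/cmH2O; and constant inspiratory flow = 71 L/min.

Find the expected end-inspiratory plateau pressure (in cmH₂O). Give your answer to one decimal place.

26.5

End-expiratory occlusion gives total PEEP = 16 cmH2O (intrinsic PEEP = 16 − 14 = 2). Use total PEEP for the elastic gradient.
Pplat = PEEPtotal + Vt / Cstat = 16 + 525 / 50.0 = 16 + 10.5 = 26.5 cmH2O.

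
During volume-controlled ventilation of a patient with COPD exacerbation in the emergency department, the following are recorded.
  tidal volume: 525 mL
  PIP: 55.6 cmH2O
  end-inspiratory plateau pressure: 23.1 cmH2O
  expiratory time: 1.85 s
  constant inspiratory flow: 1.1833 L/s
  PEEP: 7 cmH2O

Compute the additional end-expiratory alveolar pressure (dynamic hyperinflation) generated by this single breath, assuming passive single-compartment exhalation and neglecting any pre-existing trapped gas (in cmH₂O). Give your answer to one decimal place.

R = (PIP − Pplat)/V̇ = (55.6 − 23.1) / 1.1833 = 32.5/1.1833 = 27.466 cmH2O·s/L.
C = Vt/(Pplat − PEEP) = 525.0 / (23.1 − 7) = 525.0/16.1 = 32.609 mL/cmH2O.
τ = R × C = 27.466 × 0.03261 L/cmH2O = 0.8957 s.
Fraction remaining = e^(−Te/τ) = e^(−1.85/0.8957) = 0.1268; trapped volume = 525.0 × 0.1268 = 66.57 mL.
Additional alveolar pressure from trapping ≈ V_trapped / C = 66.57 / 32.609 = 2.041 cmH2O.

2.0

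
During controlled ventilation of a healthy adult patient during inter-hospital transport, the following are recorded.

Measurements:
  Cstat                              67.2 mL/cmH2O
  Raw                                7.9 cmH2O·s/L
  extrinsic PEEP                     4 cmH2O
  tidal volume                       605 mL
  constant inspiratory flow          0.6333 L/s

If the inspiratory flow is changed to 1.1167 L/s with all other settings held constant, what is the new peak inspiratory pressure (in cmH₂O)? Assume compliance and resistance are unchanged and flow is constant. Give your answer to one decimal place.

PIP = Vt/C + R·V̇ + PEEP (constant-flow equation of motion).
Only the resistive term changes: ΔPIP = R × ΔV̇ = 7.9 × (1.1167 − 0.6333) = 7.9 × 0.4834 = 3.819 cmH2O.
Original PIP = 605/67.2 + 7.9×0.6333 + 4 = 18.006 cmH2O; new PIP = 18.006 + (3.819) = 21.825 cmH2O.

21.8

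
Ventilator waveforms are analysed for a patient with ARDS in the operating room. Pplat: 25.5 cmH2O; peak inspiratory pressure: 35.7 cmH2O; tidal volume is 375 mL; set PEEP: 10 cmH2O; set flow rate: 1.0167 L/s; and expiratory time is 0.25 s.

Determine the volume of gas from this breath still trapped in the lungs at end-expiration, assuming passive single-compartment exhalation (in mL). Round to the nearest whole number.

R = (PIP − Pplat)/V̇ = (35.7 − 25.5) / 1.0167 = 10.2/1.0167 = 10.032 cmH2O·s/L.
C = Vt/(Pplat − PEEP) = 375.0 / (25.5 − 10) = 375.0/15.5 = 24.194 mL/cmH2O.
τ = R × C = 10.032 × 0.02419 L/cmH2O = 0.2427 s.
Fraction remaining = e^(−Te/τ) = e^(−0.25/0.2427) = 0.357.
Trapped volume = 375.0 × 0.357 = 133.88 mL.

134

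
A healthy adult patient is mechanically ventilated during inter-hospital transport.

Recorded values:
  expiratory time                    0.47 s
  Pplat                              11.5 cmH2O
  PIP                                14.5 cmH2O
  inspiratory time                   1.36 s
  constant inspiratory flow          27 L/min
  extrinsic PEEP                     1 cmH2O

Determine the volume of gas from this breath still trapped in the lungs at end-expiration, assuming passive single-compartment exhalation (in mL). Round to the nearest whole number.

Flow: 27 L/min ÷ 60 = 0.45 L/s.
Vt = flow × Ti = 0.45 L/s × 1.36 s × 1000 mL/L = 612.0 mL.
R = (PIP − Pplat)/V̇ = (14.5 − 11.5) / 0.45 = 3.0/0.45 = 6.667 cmH2O·s/L.
C = Vt/(Pplat − PEEP) = 612.0 / (11.5 − 1) = 612.0/10.5 = 58.286 mL/cmH2O.
τ = R × C = 6.667 × 0.05829 L/cmH2O = 0.3886 s.
Fraction remaining = e^(−Te/τ) = e^(−0.47/0.3886) = 0.2984.
Trapped volume = 612.0 × 0.2984 = 182.62 mL.

183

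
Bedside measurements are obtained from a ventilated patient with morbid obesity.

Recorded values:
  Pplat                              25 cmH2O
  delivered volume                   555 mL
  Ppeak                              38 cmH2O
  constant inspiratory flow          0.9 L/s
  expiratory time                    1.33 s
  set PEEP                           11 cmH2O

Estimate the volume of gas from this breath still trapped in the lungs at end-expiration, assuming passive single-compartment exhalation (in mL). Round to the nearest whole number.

R = (PIP − Pplat)/V̇ = (38 − 25) / 0.9 = 13.0/0.9 = 14.444 cmH2O·s/L.
C = Vt/(Pplat − PEEP) = 555.0 / (25 − 11) = 555.0/14.0 = 39.643 mL/cmH2O.
τ = R × C = 14.444 × 0.03964 L/cmH2O = 0.5726 s.
Fraction remaining = e^(−Te/τ) = e^(−1.33/0.5726) = 0.098.
Trapped volume = 555.0 × 0.098 = 54.39 mL.

54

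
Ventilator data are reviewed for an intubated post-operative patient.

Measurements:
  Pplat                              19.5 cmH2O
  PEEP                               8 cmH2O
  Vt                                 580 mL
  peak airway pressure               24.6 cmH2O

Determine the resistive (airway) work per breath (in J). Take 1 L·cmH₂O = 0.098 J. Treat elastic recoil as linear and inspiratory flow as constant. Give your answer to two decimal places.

0.29

With constant inspiratory flow the resistive pressure is constant at PIP − Pplat = 24.6 − 19.5 = 5.1 cmH2O, so resistive work = 5.1 × 0.580 = 2.958 L·cmH2O.
× 0.098 J/(L·cmH2O) → 0.2899 J.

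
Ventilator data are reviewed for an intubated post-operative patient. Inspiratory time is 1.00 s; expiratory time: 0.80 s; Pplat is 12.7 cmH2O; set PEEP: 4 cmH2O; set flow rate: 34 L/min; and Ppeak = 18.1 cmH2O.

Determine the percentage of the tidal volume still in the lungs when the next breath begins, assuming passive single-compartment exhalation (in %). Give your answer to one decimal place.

27.6

Flow: 34 L/min ÷ 60 = 0.5667 L/s.
Vt = flow × Ti = 0.5667 L/s × 1.00 s × 1000 mL/L = 566.7 mL.
R = (PIP − Pplat)/V̇ = (18.1 − 12.7) / 0.5667 = 5.4/0.5667 = 9.529 cmH2O·s/L.
C = Vt/(Pplat − PEEP) = 566.7 / (12.7 − 4) = 566.7/8.7 = 65.138 mL/cmH2O.
τ = R × C = 9.529 × 0.06514 L/cmH2O = 0.6207 s.
Fraction remaining at end-expiration = e^(−Te/τ) = e^(−0.80/0.6207) = 0.2756 → 27.56%.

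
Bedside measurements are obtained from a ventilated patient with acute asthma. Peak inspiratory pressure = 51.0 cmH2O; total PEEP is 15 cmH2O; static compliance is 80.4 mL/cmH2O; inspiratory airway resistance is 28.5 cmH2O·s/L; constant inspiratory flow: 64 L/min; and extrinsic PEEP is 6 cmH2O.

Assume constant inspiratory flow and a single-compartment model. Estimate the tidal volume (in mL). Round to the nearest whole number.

450

Flow: 64 L/min ÷ 60 = 1.0667 L/s.
Total PEEP = 15 cmH2O (set 6 + intrinsic 9); this is the baseline alveolar pressure.
Equation of motion (constant flow): PIP = Vt/C + R·V̇ + PEEP.
Vt/C = PIP − R·V̇ − PEEP = 51.0 − 30.401 − 15 = 5.599 cmH2O.
Vt = C × 5.599 = 80.4 × 5.599 = 450.16 mL.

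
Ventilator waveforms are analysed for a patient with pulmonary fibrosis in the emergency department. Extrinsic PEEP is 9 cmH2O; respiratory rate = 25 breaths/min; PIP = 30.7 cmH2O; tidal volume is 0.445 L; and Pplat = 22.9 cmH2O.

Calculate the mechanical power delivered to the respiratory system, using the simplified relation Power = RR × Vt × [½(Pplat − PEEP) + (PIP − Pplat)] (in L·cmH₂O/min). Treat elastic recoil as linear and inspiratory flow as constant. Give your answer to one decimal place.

Per-breath work = Vt × [½(Pplat−PEEP) + (PIP−Pplat)] = 0.445 × [0.5×13.9 + 7.8] = 0.445 × 14.75 = 6.564 L·cmH2O.
Power = 25 × 6.564 = 164.1 L·cmH2O/min.

164.1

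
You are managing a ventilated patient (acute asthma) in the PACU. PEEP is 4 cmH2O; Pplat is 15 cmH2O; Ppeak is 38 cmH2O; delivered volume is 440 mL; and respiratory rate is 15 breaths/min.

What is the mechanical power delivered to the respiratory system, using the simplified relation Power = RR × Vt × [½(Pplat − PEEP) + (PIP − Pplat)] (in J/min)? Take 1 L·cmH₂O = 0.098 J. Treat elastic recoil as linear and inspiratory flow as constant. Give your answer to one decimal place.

18.4

Per-breath work = Vt × [½(Pplat−PEEP) + (PIP−Pplat)] = 0.440 × [0.5×11.0 + 23.0] = 0.440 × 28.5 = 12.54 L·cmH2O.
Power = 15 × 12.54 = 188.1 L·cmH2O/min.
× 0.098 J/(L·cmH2O) → 18.434 J/min.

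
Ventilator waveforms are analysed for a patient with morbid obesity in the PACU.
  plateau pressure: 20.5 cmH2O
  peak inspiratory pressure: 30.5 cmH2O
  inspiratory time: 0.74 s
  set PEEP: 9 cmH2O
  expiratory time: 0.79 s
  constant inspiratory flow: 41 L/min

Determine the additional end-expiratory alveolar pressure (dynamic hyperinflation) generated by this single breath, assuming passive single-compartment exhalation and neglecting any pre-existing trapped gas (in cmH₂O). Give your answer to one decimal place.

Flow: 41 L/min ÷ 60 = 0.6833 L/s.
Vt = flow × Ti = 0.6833 L/s × 0.74 s × 1000 mL/L = 505.64 mL.
R = (PIP − Pplat)/V̇ = (30.5 − 20.5) / 0.6833 = 10.0/0.6833 = 14.635 cmH2O·s/L.
C = Vt/(Pplat − PEEP) = 505.64 / (20.5 − 9) = 505.64/11.5 = 43.969 mL/cmH2O.
τ = R × C = 14.635 × 0.04397 L/cmH2O = 0.6435 s.
Fraction remaining = e^(−Te/τ) = e^(−0.79/0.6435) = 0.293; trapped volume = 505.64 × 0.293 = 148.15 mL.
Additional alveolar pressure from trapping ≈ V_trapped / C = 148.15 / 43.969 = 3.369 cmH2O.

3.4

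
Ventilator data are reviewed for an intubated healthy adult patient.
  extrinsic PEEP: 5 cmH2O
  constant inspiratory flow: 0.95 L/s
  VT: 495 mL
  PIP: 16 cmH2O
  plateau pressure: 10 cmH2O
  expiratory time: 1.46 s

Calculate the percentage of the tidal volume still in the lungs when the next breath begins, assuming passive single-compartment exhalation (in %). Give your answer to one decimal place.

9.7

R = (PIP − Pplat)/V̇ = (16 − 10) / 0.95 = 6.0/0.95 = 6.316 cmH2O·s/L.
C = Vt/(Pplat − PEEP) = 495.0 / (10 − 5) = 495.0/5.0 = 99.0 mL/cmH2O.
τ = R × C = 6.316 × 0.099 L/cmH2O = 0.6253 s.
Fraction remaining at end-expiration = e^(−Te/τ) = e^(−1.46/0.6253) = 0.09682 → 9.682%.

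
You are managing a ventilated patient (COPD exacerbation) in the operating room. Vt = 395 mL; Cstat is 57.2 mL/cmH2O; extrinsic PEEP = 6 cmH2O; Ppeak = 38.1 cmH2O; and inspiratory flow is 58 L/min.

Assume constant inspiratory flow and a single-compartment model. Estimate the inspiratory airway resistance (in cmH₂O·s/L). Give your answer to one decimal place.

Flow: 58 L/min ÷ 60 = 0.9667 L/s.
Equation of motion (constant flow): PIP = Vt/C + R·V̇ + PEEP.
R·V̇ = PIP − Vt/C − PEEP = 38.1 − 395/57.2 − 6 = 38.1 − 6.906 − 6 = 25.194 cmH2O.
R = 25.194 / 0.9667 = 26.062 cmH2O·s/L.

26.1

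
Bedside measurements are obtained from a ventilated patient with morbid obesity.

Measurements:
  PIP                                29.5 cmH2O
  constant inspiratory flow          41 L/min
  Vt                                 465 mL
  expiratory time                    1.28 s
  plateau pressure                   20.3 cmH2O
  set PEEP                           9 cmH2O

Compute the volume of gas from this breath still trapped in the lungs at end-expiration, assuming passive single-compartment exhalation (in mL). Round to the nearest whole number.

46

Flow: 41 L/min ÷ 60 = 0.6833 L/s.
R = (PIP − Pplat)/V̇ = (29.5 − 20.3) / 0.6833 = 9.2/0.6833 = 13.464 cmH2O·s/L.
C = Vt/(Pplat − PEEP) = 465.0 / (20.3 − 9) = 465.0/11.3 = 41.15 mL/cmH2O.
τ = R × C = 13.464 × 0.04115 L/cmH2O = 0.554 s.
Fraction remaining = e^(−Te/τ) = e^(−1.28/0.554) = 0.09921.
Trapped volume = 465.0 × 0.09921 = 46.133 mL.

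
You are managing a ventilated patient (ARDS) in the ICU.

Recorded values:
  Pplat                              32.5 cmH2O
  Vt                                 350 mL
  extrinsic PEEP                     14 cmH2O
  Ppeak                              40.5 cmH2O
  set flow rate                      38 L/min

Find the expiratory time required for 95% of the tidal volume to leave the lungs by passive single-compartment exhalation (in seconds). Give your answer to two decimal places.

0.72

Flow: 38 L/min ÷ 60 = 0.6333 L/s.
R = (PIP − Pplat)/V̇ = (40.5 − 32.5) / 0.6333 = 8.0/0.6333 = 12.632 cmH2O·s/L.
C = Vt/(Pplat − PEEP) = 350.0 / (32.5 − 14) = 350.0/18.5 = 18.919 mL/cmH2O.
τ = R × C = 12.632 × 0.01892 L/cmH2O = 0.239 s.
t = −τ·ln(1 − 0.95) = −0.239·ln(0.05) = 0.716 s.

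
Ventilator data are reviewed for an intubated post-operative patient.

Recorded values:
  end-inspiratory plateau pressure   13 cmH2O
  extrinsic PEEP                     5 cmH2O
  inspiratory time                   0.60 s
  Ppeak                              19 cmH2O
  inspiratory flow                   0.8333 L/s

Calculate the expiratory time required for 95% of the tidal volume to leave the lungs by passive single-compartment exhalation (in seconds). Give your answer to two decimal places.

Vt = flow × Ti = 0.8333 L/s × 0.60 s × 1000 mL/L = 499.98 mL.
R = (PIP − Pplat)/V̇ = (19 − 13) / 0.8333 = 6.0/0.8333 = 7.2 cmH2O·s/L.
C = Vt/(Pplat − PEEP) = 499.98 / (13 − 5) = 499.98/8.0 = 62.498 mL/cmH2O.
τ = R × C = 7.2 × 0.0625 L/cmH2O = 0.45 s.
t = −τ·ln(1 − 0.95) = −0.45·ln(0.05) = 1.348 s.

1.35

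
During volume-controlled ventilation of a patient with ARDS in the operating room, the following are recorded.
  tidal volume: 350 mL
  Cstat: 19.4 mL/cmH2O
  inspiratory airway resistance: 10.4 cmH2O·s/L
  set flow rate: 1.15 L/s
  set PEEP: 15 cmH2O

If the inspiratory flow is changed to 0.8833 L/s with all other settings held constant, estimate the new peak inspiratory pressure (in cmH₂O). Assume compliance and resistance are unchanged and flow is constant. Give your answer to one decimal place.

42.2

PIP = Vt/C + R·V̇ + PEEP (constant-flow equation of motion).
Only the resistive term changes: ΔPIP = R × ΔV̇ = 10.4 × (0.8833 − 1.15) = 10.4 × -0.2667 = -2.774 cmH2O.
Original PIP = 350/19.4 + 10.4×1.15 + 15 = 45.001 cmH2O; new PIP = 45.001 + (-2.774) = 42.227 cmH2O.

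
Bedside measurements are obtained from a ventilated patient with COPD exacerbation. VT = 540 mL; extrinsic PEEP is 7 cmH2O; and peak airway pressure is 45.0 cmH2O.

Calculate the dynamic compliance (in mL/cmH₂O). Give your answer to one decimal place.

Dynamic compliance = Vt / (PIP − PEEP) = 540 / (45.0 − 7) = 540 / 38.0 = 14.211 mL/cmH2O.

14.2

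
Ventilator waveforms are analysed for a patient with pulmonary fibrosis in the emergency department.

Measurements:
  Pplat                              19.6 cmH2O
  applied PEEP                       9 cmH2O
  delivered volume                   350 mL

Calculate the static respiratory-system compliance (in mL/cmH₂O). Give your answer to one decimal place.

33.0

Cstat = Vt / (Pplat − PEEP) = 350 / (19.6 − 9) = 350 / 10.6 = 33.019 mL/cmH2O.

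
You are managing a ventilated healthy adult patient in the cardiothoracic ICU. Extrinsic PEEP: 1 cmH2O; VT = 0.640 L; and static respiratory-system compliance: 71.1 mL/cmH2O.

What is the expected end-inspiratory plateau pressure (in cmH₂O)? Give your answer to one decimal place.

10.0

Pplat = PEEP + Vt / Cstat = 1 + 640 / 71.1 = 1 + 9.001 = 10.001 cmH2O.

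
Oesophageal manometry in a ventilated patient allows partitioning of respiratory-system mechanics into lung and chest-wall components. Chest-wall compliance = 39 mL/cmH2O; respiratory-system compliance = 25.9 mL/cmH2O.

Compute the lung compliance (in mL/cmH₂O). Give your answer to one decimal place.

77.1

1/CL = 1/Crs − 1/Ccw.
1/CL = 1/25.9 − 1/39 = 0.01297.
CL = 77.101 mL/cmH2O.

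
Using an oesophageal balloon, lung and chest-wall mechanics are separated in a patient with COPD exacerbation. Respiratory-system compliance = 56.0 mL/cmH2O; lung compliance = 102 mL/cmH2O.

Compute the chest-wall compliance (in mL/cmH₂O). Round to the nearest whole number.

124

1/Ccw = 1/Crs − 1/CL.
1/Ccw = 1/56.0 − 1/102 = 0.008053.
Ccw = 124.18 mL/cmH2O.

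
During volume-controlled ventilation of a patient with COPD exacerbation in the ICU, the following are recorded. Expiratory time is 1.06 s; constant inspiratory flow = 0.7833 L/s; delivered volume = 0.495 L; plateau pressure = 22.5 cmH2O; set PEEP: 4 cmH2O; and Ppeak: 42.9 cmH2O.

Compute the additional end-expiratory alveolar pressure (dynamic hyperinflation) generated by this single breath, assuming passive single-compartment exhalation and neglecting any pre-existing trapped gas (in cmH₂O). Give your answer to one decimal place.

R = (PIP − Pplat)/V̇ = (42.9 − 22.5) / 0.7833 = 20.4/0.7833 = 26.044 cmH2O·s/L.
C = Vt/(Pplat − PEEP) = 495.0 / (22.5 − 4) = 495.0/18.5 = 26.757 mL/cmH2O.
τ = R × C = 26.044 × 0.02676 L/cmH2O = 0.6969 s.
Fraction remaining = e^(−Te/τ) = e^(−1.06/0.6969) = 0.2185; trapped volume = 495.0 × 0.2185 = 108.16 mL.
Additional alveolar pressure from trapping ≈ V_trapped / C = 108.16 / 26.757 = 4.042 cmH2O.

4.0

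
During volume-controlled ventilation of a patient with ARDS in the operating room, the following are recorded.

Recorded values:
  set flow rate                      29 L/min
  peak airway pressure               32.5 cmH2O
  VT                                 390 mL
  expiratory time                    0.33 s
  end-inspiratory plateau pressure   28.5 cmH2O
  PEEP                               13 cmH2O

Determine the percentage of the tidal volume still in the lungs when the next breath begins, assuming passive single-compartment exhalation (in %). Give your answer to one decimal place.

20.5

Flow: 29 L/min ÷ 60 = 0.4833 L/s.
R = (PIP − Pplat)/V̇ = (32.5 − 28.5) / 0.4833 = 4.0/0.4833 = 8.276 cmH2O·s/L.
C = Vt/(Pplat − PEEP) = 390.0 / (28.5 − 13) = 390.0/15.5 = 25.161 mL/cmH2O.
τ = R × C = 8.276 × 0.02516 L/cmH2O = 0.2082 s.
Fraction remaining at end-expiration = e^(−Te/τ) = e^(−0.33/0.2082) = 0.2049 → 20.49%.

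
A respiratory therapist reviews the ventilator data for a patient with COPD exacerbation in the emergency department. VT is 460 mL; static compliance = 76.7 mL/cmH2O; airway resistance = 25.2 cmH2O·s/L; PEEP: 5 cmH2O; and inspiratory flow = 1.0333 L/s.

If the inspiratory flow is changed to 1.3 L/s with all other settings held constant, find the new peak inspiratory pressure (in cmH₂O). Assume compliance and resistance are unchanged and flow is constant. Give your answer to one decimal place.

43.8

PIP = Vt/C + R·V̇ + PEEP (constant-flow equation of motion).
Only the resistive term changes: ΔPIP = R × ΔV̇ = 25.2 × (1.3 − 1.0333) = 25.2 × 0.2667 = 6.721 cmH2O.
Original PIP = 460/76.7 + 25.2×1.0333 + 5 = 37.037 cmH2O; new PIP = 37.037 + (6.721) = 43.758 cmH2O.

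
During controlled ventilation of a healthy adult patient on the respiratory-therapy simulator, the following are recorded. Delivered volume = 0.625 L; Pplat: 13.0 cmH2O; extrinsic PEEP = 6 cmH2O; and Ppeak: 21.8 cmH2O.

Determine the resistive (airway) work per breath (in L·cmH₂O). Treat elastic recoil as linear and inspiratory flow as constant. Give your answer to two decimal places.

5.50

With constant inspiratory flow the resistive pressure is constant at PIP − Pplat = 21.8 − 13.0 = 8.8 cmH2O, so resistive work = 8.8 × 0.625 = 5.5 L·cmH2O.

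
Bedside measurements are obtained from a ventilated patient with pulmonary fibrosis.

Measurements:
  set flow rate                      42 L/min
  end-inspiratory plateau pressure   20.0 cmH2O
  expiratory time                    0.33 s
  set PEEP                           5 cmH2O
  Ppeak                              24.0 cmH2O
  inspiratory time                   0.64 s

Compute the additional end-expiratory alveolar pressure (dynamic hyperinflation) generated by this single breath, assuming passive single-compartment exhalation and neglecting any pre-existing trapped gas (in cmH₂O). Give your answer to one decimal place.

Flow: 42 L/min ÷ 60 = 0.7 L/s.
Vt = flow × Ti = 0.7 L/s × 0.64 s × 1000 mL/L = 448.0 mL.
R = (PIP − Pplat)/V̇ = (24.0 − 20.0) / 0.7 = 4.0/0.7 = 5.714 cmH2O·s/L.
C = Vt/(Pplat − PEEP) = 448.0 / (20.0 − 5) = 448.0/15.0 = 29.867 mL/cmH2O.
τ = R × C = 5.714 × 0.02987 L/cmH2O = 0.1707 s.
Fraction remaining = e^(−Te/τ) = e^(−0.33/0.1707) = 0.1447; trapped volume = 448.0 × 0.1447 = 64.826 mL.
Additional alveolar pressure from trapping ≈ V_trapped / C = 64.826 / 29.867 = 2.17 cmH2O.

2.2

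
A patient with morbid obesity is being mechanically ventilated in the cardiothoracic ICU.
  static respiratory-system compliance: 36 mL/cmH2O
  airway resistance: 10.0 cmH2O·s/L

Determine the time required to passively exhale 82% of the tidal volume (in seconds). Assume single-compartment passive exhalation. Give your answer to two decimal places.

τ = R × C = 10.0 × 36 mL/cmH2O = 10.0 × 0.036 L/cmH2O = 0.36 s.
Exhaled fraction f = 1 − e^(−t/τ) → t = −τ·ln(1 − f) = −0.36·ln(0.18) = 0.6173 s.

0.62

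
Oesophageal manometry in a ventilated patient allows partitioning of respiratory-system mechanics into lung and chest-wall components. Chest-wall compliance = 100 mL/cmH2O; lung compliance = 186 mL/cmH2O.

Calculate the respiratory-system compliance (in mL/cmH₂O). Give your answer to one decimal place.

65.0

Lung and chest wall are elastances in series: 1/Crs = 1/CL + 1/Ccw.
1/Crs = 1/186 + 1/100 = 0.01538.
Crs = 65.02 mL/cmH2O.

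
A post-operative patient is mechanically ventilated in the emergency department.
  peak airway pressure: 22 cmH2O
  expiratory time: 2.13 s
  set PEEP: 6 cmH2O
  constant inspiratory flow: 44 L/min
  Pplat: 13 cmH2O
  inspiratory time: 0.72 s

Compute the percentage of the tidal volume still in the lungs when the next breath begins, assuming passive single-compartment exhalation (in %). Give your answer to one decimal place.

10.0

Flow: 44 L/min ÷ 60 = 0.7333 L/s.
Vt = flow × Ti = 0.7333 L/s × 0.72 s × 1000 mL/L = 527.98 mL.
R = (PIP − Pplat)/V̇ = (22 − 13) / 0.7333 = 9.0/0.7333 = 12.273 cmH2O·s/L.
C = Vt/(Pplat − PEEP) = 527.98 / (13 − 6) = 527.98/7.0 = 75.426 mL/cmH2O.
τ = R × C = 12.273 × 0.07543 L/cmH2O = 0.9258 s.
Fraction remaining at end-expiration = e^(−Te/τ) = e^(−2.13/0.9258) = 0.1002 → 10.02%.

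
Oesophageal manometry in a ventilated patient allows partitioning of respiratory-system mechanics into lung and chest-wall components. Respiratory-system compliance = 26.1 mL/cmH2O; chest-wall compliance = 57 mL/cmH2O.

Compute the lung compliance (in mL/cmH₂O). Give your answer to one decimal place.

1/CL = 1/Crs − 1/Ccw.
1/CL = 1/26.1 − 1/57 = 0.02077.
CL = 48.146 mL/cmH2O.

48.1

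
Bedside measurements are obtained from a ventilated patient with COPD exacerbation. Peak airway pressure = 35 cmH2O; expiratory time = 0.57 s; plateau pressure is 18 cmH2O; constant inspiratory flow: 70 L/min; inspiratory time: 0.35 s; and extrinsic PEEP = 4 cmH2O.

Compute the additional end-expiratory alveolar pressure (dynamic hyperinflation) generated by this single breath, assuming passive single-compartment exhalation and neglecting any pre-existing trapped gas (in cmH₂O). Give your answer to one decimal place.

3.7

Flow: 70 L/min ÷ 60 = 1.1667 L/s.
Vt = flow × Ti = 1.1667 L/s × 0.35 s × 1000 mL/L = 408.35 mL.
R = (PIP − Pplat)/V̇ = (35 − 18) / 1.1667 = 17.0/1.1667 = 14.571 cmH2O·s/L.
C = Vt/(Pplat − PEEP) = 408.35 / (18 − 4) = 408.35/14.0 = 29.168 mL/cmH2O.
τ = R × C = 14.571 × 0.02917 L/cmH2O = 0.425 s.
Fraction remaining = e^(−Te/τ) = e^(−0.57/0.425) = 0.2615; trapped volume = 408.35 × 0.2615 = 106.78 mL.
Additional alveolar pressure from trapping ≈ V_trapped / C = 106.78 / 29.168 = 3.661 cmH2O.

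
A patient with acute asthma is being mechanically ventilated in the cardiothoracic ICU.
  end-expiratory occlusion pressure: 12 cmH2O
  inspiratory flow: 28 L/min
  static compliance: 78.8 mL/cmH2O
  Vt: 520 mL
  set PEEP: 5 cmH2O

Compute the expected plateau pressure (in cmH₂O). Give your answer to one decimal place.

18.6

End-expiratory occlusion gives total PEEP = 12 cmH2O (intrinsic PEEP = 12 − 5 = 7). Use total PEEP for the elastic gradient.
Pplat = PEEPtotal + Vt / Cstat = 12 + 520 / 78.8 = 12 + 6.599 = 18.599 cmH2O.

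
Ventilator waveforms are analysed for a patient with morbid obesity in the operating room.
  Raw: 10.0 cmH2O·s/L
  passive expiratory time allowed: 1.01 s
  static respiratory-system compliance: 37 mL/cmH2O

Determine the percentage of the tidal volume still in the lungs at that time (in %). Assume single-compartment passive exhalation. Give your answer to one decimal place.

τ = R × C = 10.0 × 37 mL/cmH2O = 10.0 × 0.037 L/cmH2O = 0.37 s.
Passive exhalation: V(t)/V₀ = e^(−t/τ) = e^(−1.01/0.37) = 0.06524.
Fraction remaining = 0.06524 → 6.524%.

6.5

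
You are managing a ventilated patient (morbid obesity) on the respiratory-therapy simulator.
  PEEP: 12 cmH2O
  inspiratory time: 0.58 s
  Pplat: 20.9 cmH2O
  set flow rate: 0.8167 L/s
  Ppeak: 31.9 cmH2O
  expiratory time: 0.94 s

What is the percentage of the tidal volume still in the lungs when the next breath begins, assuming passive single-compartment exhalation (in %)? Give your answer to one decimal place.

26.9

Vt = flow × Ti = 0.8167 L/s × 0.58 s × 1000 mL/L = 473.69 mL.
R = (PIP − Pplat)/V̇ = (31.9 − 20.9) / 0.8167 = 11.0/0.8167 = 13.469 cmH2O·s/L.
C = Vt/(Pplat − PEEP) = 473.69 / (20.9 − 12) = 473.69/8.9 = 53.224 mL/cmH2O.
τ = R × C = 13.469 × 0.05322 L/cmH2O = 0.7168 s.
Fraction remaining at end-expiration = e^(−Te/τ) = e^(−0.94/0.7168) = 0.2694 → 26.94%.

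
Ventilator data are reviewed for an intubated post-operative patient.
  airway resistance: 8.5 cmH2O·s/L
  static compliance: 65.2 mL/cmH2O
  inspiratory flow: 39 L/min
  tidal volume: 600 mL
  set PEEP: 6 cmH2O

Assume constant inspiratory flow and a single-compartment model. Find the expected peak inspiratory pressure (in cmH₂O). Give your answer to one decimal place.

20.7

Flow: 39 L/min ÷ 60 = 0.65 L/s.
Equation of motion (constant flow): PIP = Vt/C + R·V̇ + PEEP.
PIP = 600/65.2 + 8.5×0.65 + 6 = 9.202 + 5.525 + 6 = 20.727 cmH2O.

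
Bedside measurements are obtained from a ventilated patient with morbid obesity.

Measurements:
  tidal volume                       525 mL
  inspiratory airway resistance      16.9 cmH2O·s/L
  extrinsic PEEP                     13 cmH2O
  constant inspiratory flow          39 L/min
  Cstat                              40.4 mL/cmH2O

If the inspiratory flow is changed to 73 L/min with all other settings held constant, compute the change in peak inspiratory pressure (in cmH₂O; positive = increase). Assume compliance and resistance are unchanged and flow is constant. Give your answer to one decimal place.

Flow: 39 L/min ÷ 60 = 0.65 L/s.
New flow: 73 L/min ÷ 60 = 1.2167 L/s.
PIP = Vt/C + R·V̇ + PEEP (constant-flow equation of motion).
Only the resistive term changes: ΔPIP = R × ΔV̇ = 16.9 × (1.2167 − 0.65) = 16.9 × 0.5667 = 9.577 cmH2O.

9.6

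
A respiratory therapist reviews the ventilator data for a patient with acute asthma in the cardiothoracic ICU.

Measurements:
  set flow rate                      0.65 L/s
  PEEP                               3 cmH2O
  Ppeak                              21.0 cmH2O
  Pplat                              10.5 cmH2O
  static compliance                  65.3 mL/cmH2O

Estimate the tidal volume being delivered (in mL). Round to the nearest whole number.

Vt = Cstat × (Pplat − PEEP) = 65.3 × (10.5 − 3) = 65.3 × 7.5 = 489.75 mL.

490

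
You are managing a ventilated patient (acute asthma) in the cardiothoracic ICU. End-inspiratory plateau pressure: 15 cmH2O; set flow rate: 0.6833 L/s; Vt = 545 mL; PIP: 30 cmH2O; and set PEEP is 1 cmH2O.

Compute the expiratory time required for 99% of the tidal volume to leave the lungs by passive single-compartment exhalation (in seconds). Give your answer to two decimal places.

3.94

R = (PIP − Pplat)/V̇ = (30 − 15) / 0.6833 = 15.0/0.6833 = 21.952 cmH2O·s/L.
C = Vt/(Pplat − PEEP) = 545.0 / (15 − 1) = 545.0/14.0 = 38.929 mL/cmH2O.
τ = R × C = 21.952 × 0.03893 L/cmH2O = 0.8546 s.
t = −τ·ln(1 − 0.99) = −0.8546·ln(0.01) = 3.936 s.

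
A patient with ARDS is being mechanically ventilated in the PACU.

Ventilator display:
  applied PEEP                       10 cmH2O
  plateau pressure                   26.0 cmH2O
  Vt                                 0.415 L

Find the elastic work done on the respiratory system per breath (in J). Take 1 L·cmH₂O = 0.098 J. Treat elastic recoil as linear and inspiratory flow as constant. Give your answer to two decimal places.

0.33

Elastic work ≈ ½ × (Pplat − PEEP) × Vt = 0.5 × (26.0 − 10) × 0.415 L = 0.5 × 16.0 × 0.415 = 3.32 L·cmH2O.
× 0.098 J/(L·cmH2O) → 0.3254 J.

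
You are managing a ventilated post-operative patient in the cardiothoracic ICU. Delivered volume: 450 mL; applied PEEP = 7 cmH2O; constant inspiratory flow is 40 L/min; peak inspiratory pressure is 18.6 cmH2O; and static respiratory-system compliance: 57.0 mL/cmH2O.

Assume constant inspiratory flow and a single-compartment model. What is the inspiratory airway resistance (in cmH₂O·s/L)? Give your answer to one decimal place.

5.6

Flow: 40 L/min ÷ 60 = 0.6667 L/s.
Equation of motion (constant flow): PIP = Vt/C + R·V̇ + PEEP.
R·V̇ = PIP − Vt/C − PEEP = 18.6 − 450/57.0 − 7 = 18.6 − 7.895 − 7 = 3.705 cmH2O.
R = 3.705 / 0.6667 = 5.557 cmH2O·s/L.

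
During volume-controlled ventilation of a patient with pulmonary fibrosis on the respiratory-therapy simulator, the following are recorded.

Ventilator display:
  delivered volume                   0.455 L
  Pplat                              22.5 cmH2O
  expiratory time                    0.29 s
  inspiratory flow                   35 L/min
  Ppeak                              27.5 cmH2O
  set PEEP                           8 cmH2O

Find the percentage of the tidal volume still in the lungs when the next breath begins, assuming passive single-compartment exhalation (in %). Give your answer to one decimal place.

Flow: 35 L/min ÷ 60 = 0.5833 L/s.
R = (PIP − Pplat)/V̇ = (27.5 − 22.5) / 0.5833 = 5.0/0.5833 = 8.572 cmH2O·s/L.
C = Vt/(Pplat − PEEP) = 455.0 / (22.5 − 8) = 455.0/14.5 = 31.379 mL/cmH2O.
τ = R × C = 8.572 × 0.03138 L/cmH2O = 0.269 s.
Fraction remaining at end-expiration = e^(−Te/τ) = e^(−0.29/0.269) = 0.3403 → 34.03%.

34.0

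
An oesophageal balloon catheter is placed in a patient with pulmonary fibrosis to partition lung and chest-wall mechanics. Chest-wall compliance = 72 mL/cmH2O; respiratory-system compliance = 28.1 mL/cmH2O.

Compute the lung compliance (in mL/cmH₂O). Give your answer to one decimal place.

46.1

1/CL = 1/Crs − 1/Ccw.
1/CL = 1/28.1 − 1/72 = 0.0217.
CL = 46.083 mL/cmH2O.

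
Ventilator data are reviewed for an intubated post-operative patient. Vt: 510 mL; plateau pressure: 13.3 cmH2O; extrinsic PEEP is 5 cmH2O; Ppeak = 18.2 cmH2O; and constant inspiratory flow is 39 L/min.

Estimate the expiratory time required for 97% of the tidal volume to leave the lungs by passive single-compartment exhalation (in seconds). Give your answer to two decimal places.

1.62

Flow: 39 L/min ÷ 60 = 0.65 L/s.
R = (PIP − Pplat)/V̇ = (18.2 − 13.3) / 0.65 = 4.9/0.65 = 7.538 cmH2O·s/L.
C = Vt/(Pplat − PEEP) = 510.0 / (13.3 − 5) = 510.0/8.3 = 61.446 mL/cmH2O.
τ = R × C = 7.538 × 0.06145 L/cmH2O = 0.4632 s.
t = −τ·ln(1 − 0.97) = −0.4632·ln(0.03) = 1.624 s.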